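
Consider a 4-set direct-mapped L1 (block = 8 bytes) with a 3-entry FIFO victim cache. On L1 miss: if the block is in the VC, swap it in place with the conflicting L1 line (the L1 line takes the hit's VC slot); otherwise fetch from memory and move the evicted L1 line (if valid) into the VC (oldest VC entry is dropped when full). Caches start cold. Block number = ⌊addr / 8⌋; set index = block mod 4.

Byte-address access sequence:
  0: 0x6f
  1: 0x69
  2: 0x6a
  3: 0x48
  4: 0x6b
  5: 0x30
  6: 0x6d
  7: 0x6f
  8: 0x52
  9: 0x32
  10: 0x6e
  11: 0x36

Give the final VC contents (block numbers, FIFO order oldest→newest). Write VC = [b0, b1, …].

VC = [9, 10]

#0 0x6f→b13/s1 MISS; vc=[]
#1 0x69→b13/s1 L1-HIT; vc=[]
#2 0x6a→b13/s1 L1-HIT; vc=[]
#3 0x48→b9/s1 MISS; vc=[13]
#4 0x6b→b13/s1 VC-HIT; vc=[9]
#5 0x30→b6/s2 MISS; vc=[9]
#6 0x6d→b13/s1 L1-HIT; vc=[9]
#7 0x6f→b13/s1 L1-HIT; vc=[9]
#8 0x52→b10/s2 MISS; vc=[9,6]
#9 0x32→b6/s2 VC-HIT; vc=[9,10]
#10 0x6e→b13/s1 L1-HIT; vc=[9,10]
#11 0x36→b6/s2 L1-HIT; vc=[9,10]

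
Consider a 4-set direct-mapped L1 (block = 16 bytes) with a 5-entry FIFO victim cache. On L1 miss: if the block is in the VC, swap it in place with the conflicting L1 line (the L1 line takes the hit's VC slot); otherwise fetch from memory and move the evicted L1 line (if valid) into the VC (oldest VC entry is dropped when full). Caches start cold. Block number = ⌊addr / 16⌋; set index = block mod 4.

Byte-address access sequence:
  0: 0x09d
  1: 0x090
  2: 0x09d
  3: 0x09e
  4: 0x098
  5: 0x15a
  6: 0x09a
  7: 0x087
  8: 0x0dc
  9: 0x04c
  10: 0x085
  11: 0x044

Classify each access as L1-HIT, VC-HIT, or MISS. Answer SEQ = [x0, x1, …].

0: 0x9d (blk 9, set 1) → MISS  vc=[]
1: 0x90 (blk 9, set 1) → L1-HIT  vc=[]
2: 0x9d (blk 9, set 1) → L1-HIT  vc=[]
3: 0x9e (blk 9, set 1) → L1-HIT  vc=[]
4: 0x98 (blk 9, set 1) → L1-HIT  vc=[]
5: 0x15a (blk 21, set 1) → MISS  vc=[9]
6: 0x9a (blk 9, set 1) → VC-HIT  vc=[21]
7: 0x87 (blk 8, set 0) → MISS  vc=[21]
8: 0xdc (blk 13, set 1) → MISS  vc=[21, 9]
9: 0x4c (blk 4, set 0) → MISS  vc=[21, 9, 8]
10: 0x85 (blk 8, set 0) → VC-HIT  vc=[21, 9, 4]
11: 0x44 (blk 4, set 0) → VC-HIT  vc=[21, 9, 8]

SEQ = [MISS, L1-HIT, L1-HIT, L1-HIT, L1-HIT, MISS, VC-HIT, MISS, MISS, MISS, VC-HIT, VC-HIT]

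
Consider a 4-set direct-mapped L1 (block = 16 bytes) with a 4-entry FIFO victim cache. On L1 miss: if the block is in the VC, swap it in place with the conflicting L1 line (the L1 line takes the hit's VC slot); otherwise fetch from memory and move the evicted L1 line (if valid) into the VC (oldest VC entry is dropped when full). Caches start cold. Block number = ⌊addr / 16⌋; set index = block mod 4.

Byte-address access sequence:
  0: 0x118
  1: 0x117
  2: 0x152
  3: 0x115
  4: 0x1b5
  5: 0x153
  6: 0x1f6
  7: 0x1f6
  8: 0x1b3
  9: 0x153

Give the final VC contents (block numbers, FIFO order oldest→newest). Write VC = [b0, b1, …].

#0 0x118→b17/s1 MISS; vc=[]
#1 0x117→b17/s1 L1-HIT; vc=[]
#2 0x152→b21/s1 MISS; vc=[17]
#3 0x115→b17/s1 VC-HIT; vc=[21]
#4 0x1b5→b27/s3 MISS; vc=[21]
#5 0x153→b21/s1 VC-HIT; vc=[17]
#6 0x1f6→b31/s3 MISS; vc=[17,27]
#7 0x1f6→b31/s3 L1-HIT; vc=[17,27]
#8 0x1b3→b27/s3 VC-HIT; vc=[17,31]
#9 0x153→b21/s1 L1-HIT; vc=[17,31]

VC = [17, 31]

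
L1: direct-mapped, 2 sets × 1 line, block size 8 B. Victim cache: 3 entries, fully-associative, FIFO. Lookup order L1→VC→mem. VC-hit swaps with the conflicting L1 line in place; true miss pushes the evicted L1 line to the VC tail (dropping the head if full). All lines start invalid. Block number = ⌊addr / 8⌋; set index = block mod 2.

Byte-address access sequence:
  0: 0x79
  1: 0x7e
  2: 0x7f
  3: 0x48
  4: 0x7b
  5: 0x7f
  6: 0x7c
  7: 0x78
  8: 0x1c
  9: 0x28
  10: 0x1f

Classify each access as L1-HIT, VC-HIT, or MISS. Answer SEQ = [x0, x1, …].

#0 0x79→b15/s1 MISS; vc=[]
#1 0x7e→b15/s1 L1-HIT; vc=[]
#2 0x7f→b15/s1 L1-HIT; vc=[]
#3 0x48→b9/s1 MISS; vc=[15]
#4 0x7b→b15/s1 VC-HIT; vc=[9]
#5 0x7f→b15/s1 L1-HIT; vc=[9]
#6 0x7c→b15/s1 L1-HIT; vc=[9]
#7 0x78→b15/s1 L1-HIT; vc=[9]
#8 0x1c→b3/s1 MISS; vc=[9,15]
#9 0x28→b5/s1 MISS; vc=[9,15,3]
#10 0x1f→b3/s1 VC-HIT; vc=[9,15,5]

SEQ = [MISS, L1-HIT, L1-HIT, MISS, VC-HIT, L1-HIT, L1-HIT, L1-HIT, MISS, MISS, VC-HIT]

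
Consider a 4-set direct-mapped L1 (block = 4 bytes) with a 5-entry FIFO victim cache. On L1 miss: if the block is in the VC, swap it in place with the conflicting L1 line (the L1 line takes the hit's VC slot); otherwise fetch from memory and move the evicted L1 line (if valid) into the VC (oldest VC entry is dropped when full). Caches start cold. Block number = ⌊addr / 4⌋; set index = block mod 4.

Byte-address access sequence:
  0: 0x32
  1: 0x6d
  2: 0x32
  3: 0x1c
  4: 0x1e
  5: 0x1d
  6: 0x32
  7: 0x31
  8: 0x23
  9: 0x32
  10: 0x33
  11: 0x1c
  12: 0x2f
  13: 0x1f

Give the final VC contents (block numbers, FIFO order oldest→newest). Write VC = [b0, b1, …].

0: 0x32 (blk 12, set 0) → MISS  vc=[]
1: 0x6d (blk 27, set 3) → MISS  vc=[]
2: 0x32 (blk 12, set 0) → L1-HIT  vc=[]
3: 0x1c (blk 7, set 3) → MISS  vc=[27]
4: 0x1e (blk 7, set 3) → L1-HIT  vc=[27]
5: 0x1d (blk 7, set 3) → L1-HIT  vc=[27]
6: 0x32 (blk 12, set 0) → L1-HIT  vc=[27]
7: 0x31 (blk 12, set 0) → L1-HIT  vc=[27]
8: 0x23 (blk 8, set 0) → MISS  vc=[27, 12]
9: 0x32 (blk 12, set 0) → VC-HIT  vc=[27, 8]
10: 0x33 (blk 12, set 0) → L1-HIT  vc=[27, 8]
11: 0x1c (blk 7, set 3) → L1-HIT  vc=[27, 8]
12: 0x2f (blk 11, set 3) → MISS  vc=[27, 8, 7]
13: 0x1f (blk 7, set 3) → VC-HIT  vc=[27, 8, 11]

VC = [27, 8, 11]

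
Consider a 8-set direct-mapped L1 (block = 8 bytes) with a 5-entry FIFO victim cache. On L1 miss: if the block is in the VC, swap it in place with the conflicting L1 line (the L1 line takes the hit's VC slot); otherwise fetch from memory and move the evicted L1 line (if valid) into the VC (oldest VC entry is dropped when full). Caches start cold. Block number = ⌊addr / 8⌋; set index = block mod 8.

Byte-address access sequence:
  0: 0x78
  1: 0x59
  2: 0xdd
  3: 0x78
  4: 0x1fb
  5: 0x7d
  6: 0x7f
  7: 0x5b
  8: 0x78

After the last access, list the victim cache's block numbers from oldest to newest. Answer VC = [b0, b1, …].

#0 0x78→b15/s7 MISS; vc=[]
#1 0x59→b11/s3 MISS; vc=[]
#2 0xdd→b27/s3 MISS; vc=[11]
#3 0x78→b15/s7 L1-HIT; vc=[11]
#4 0x1fb→b63/s7 MISS; vc=[11,15]
#5 0x7d→b15/s7 VC-HIT; vc=[11,63]
#6 0x7f→b15/s7 L1-HIT; vc=[11,63]
#7 0x5b→b11/s3 VC-HIT; vc=[27,63]
#8 0x78→b15/s7 L1-HIT; vc=[27,63]

VC = [27, 63]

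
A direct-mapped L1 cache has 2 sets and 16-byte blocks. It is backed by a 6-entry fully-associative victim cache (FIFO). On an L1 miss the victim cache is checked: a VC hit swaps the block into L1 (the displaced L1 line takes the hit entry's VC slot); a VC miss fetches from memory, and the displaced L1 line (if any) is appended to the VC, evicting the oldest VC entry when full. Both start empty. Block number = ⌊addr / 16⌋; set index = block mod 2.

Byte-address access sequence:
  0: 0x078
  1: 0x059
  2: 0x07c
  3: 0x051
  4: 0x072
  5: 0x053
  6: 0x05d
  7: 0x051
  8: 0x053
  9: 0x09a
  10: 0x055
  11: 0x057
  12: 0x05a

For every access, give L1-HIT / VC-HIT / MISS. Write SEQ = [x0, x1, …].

SEQ = [MISS, MISS, VC-HIT, VC-HIT, VC-HIT, VC-HIT, L1-HIT, L1-HIT, L1-HIT, MISS, VC-HIT, L1-HIT, L1-HIT]

#0 0x78→b7/s1 MISS; vc=[]
#1 0x59→b5/s1 MISS; vc=[7]
#2 0x7c→b7/s1 VC-HIT; vc=[5]
#3 0x51→b5/s1 VC-HIT; vc=[7]
#4 0x72→b7/s1 VC-HIT; vc=[5]
#5 0x53→b5/s1 VC-HIT; vc=[7]
#6 0x5d→b5/s1 L1-HIT; vc=[7]
#7 0x51→b5/s1 L1-HIT; vc=[7]
#8 0x53→b5/s1 L1-HIT; vc=[7]
#9 0x9a→b9/s1 MISS; vc=[7,5]
#10 0x55→b5/s1 VC-HIT; vc=[7,9]
#11 0x57→b5/s1 L1-HIT; vc=[7,9]
#12 0x5a→b5/s1 L1-HIT; vc=[7,9]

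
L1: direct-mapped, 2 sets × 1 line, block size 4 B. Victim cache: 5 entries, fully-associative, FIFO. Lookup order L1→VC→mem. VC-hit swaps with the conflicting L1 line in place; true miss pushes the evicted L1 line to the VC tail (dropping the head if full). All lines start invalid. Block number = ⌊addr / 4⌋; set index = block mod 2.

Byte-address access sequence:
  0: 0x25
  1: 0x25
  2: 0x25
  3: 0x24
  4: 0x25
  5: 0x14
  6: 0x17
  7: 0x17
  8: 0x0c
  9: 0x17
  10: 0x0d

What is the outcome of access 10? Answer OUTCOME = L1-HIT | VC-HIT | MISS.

  [0] addr=0x25 blk=9 s=1: MISS | VC []
  [1] addr=0x25 blk=9 s=1: L1-HIT | VC []
  [2] addr=0x25 blk=9 s=1: L1-HIT | VC []
  [3] addr=0x24 blk=9 s=1: L1-HIT | VC []
  [4] addr=0x25 blk=9 s=1: L1-HIT | VC []
  [5] addr=0x14 blk=5 s=1: MISS | VC [9]
  [6] addr=0x17 blk=5 s=1: L1-HIT | VC [9]
  [7] addr=0x17 blk=5 s=1: L1-HIT | VC [9]
  [8] addr=0xc blk=3 s=1: MISS | VC [9, 5]
  [9] addr=0x17 blk=5 s=1: VC-HIT | VC [9, 3]
  [10] addr=0xd blk=3 s=1: VC-HIT | VC [9, 5]

OUTCOME = VC-HIT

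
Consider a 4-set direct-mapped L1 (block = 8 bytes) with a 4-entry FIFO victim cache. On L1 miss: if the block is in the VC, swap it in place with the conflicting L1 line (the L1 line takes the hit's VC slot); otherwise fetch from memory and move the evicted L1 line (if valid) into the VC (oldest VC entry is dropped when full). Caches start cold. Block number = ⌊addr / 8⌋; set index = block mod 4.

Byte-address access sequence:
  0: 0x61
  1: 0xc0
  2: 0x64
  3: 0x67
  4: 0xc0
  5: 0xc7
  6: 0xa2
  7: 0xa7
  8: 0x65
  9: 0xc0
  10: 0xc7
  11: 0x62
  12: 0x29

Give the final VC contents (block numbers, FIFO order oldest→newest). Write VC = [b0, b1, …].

VC = [20, 24]

  [0] addr=0x61 blk=12 s=0: MISS | VC []
  [1] addr=0xc0 blk=24 s=0: MISS | VC [12]
  [2] addr=0x64 blk=12 s=0: VC-HIT | VC [24]
  [3] addr=0x67 blk=12 s=0: L1-HIT | VC [24]
  [4] addr=0xc0 blk=24 s=0: VC-HIT | VC [12]
  [5] addr=0xc7 blk=24 s=0: L1-HIT | VC [12]
  [6] addr=0xa2 blk=20 s=0: MISS | VC [12, 24]
  [7] addr=0xa7 blk=20 s=0: L1-HIT | VC [12, 24]
  [8] addr=0x65 blk=12 s=0: VC-HIT | VC [20, 24]
  [9] addr=0xc0 blk=24 s=0: VC-HIT | VC [20, 12]
  [10] addr=0xc7 blk=24 s=0: L1-HIT | VC [20, 12]
  [11] addr=0x62 blk=12 s=0: VC-HIT | VC [20, 24]
  [12] addr=0x29 blk=5 s=1: MISS | VC [20, 24]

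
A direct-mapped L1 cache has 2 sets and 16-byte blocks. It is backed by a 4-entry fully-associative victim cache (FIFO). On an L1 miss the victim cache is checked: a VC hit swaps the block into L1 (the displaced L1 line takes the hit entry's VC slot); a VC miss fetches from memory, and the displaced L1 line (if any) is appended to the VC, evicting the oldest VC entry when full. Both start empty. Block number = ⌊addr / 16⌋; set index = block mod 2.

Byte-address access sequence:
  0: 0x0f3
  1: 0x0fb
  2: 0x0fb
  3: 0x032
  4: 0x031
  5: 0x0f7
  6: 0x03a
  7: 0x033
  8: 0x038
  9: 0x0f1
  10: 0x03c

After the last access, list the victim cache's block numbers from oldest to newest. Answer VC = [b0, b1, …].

VC = [15]

  [0] addr=0xf3 blk=15 s=1: MISS | VC []
  [1] addr=0xfb blk=15 s=1: L1-HIT | VC []
  [2] addr=0xfb blk=15 s=1: L1-HIT | VC []
  [3] addr=0x32 blk=3 s=1: MISS | VC [15]
  [4] addr=0x31 blk=3 s=1: L1-HIT | VC [15]
  [5] addr=0xf7 blk=15 s=1: VC-HIT | VC [3]
  [6] addr=0x3a blk=3 s=1: VC-HIT | VC [15]
  [7] addr=0x33 blk=3 s=1: L1-HIT | VC [15]
  [8] addr=0x38 blk=3 s=1: L1-HIT | VC [15]
  [9] addr=0xf1 blk=15 s=1: VC-HIT | VC [3]
  [10] addr=0x3c blk=3 s=1: VC-HIT | VC [15]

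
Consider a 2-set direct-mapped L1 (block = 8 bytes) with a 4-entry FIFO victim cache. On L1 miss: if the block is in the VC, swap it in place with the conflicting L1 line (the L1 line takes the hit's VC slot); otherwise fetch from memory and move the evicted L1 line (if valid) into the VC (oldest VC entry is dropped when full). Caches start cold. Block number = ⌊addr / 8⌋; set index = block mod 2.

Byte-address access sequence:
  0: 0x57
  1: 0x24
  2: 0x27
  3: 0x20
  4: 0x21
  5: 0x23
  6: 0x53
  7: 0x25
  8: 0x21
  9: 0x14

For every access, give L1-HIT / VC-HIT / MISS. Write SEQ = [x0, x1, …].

  [0] addr=0x57 blk=10 s=0: MISS | VC []
  [1] addr=0x24 blk=4 s=0: MISS | VC [10]
  [2] addr=0x27 blk=4 s=0: L1-HIT | VC [10]
  [3] addr=0x20 blk=4 s=0: L1-HIT | VC [10]
  [4] addr=0x21 blk=4 s=0: L1-HIT | VC [10]
  [5] addr=0x23 blk=4 s=0: L1-HIT | VC [10]
  [6] addr=0x53 blk=10 s=0: VC-HIT | VC [4]
  [7] addr=0x25 blk=4 s=0: VC-HIT | VC [10]
  [8] addr=0x21 blk=4 s=0: L1-HIT | VC [10]
  [9] addr=0x14 blk=2 s=0: MISS | VC [10, 4]

SEQ = [MISS, MISS, L1-HIT, L1-HIT, L1-HIT, L1-HIT, VC-HIT, VC-HIT, L1-HIT, MISS]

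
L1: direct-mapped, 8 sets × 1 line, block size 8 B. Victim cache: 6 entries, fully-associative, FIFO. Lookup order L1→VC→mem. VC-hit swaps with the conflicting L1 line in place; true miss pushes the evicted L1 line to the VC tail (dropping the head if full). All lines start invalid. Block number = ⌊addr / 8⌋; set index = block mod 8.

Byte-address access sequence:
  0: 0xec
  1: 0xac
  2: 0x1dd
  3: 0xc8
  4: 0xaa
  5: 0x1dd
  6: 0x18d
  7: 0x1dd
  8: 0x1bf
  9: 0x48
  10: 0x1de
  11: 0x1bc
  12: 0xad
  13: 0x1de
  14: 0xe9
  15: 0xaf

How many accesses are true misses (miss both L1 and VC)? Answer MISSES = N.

0: 0xec (blk 29, set 5) → MISS  vc=[]
1: 0xac (blk 21, set 5) → MISS  vc=[29]
2: 0x1dd (blk 59, set 3) → MISS  vc=[29]
3: 0xc8 (blk 25, set 1) → MISS  vc=[29]
4: 0xaa (blk 21, set 5) → L1-HIT  vc=[29]
5: 0x1dd (blk 59, set 3) → L1-HIT  vc=[29]
6: 0x18d (blk 49, set 1) → MISS  vc=[29, 25]
7: 0x1dd (blk 59, set 3) → L1-HIT  vc=[29, 25]
8: 0x1bf (blk 55, set 7) → MISS  vc=[29, 25]
9: 0x48 (blk 9, set 1) → MISS  vc=[29, 25, 49]
10: 0x1de (blk 59, set 3) → L1-HIT  vc=[29, 25, 49]
11: 0x1bc (blk 55, set 7) → L1-HIT  vc=[29, 25, 49]
12: 0xad (blk 21, set 5) → L1-HIT  vc=[29, 25, 49]
13: 0x1de (blk 59, set 3) → L1-HIT  vc=[29, 25, 49]
14: 0xe9 (blk 29, set 5) → VC-HIT  vc=[21, 25, 49]
15: 0xaf (blk 21, set 5) → VC-HIT  vc=[29, 25, 49]

MISSES = 7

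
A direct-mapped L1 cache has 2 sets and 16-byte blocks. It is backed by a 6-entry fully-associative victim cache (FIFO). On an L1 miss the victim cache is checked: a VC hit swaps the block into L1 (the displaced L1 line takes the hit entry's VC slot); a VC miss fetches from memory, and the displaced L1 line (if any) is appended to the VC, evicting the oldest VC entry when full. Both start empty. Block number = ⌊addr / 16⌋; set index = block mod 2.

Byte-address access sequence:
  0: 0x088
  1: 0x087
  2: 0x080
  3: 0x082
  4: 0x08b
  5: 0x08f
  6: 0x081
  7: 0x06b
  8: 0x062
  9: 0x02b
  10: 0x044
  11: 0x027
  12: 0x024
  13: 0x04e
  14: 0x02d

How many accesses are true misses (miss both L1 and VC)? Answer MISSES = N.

MISSES = 4

#0 0x88→b8/s0 MISS; vc=[]
#1 0x87→b8/s0 L1-HIT; vc=[]
#2 0x80→b8/s0 L1-HIT; vc=[]
#3 0x82→b8/s0 L1-HIT; vc=[]
#4 0x8b→b8/s0 L1-HIT; vc=[]
#5 0x8f→b8/s0 L1-HIT; vc=[]
#6 0x81→b8/s0 L1-HIT; vc=[]
#7 0x6b→b6/s0 MISS; vc=[8]
#8 0x62→b6/s0 L1-HIT; vc=[8]
#9 0x2b→b2/s0 MISS; vc=[8,6]
#10 0x44→b4/s0 MISS; vc=[8,6,2]
#11 0x27→b2/s0 VC-HIT; vc=[8,6,4]
#12 0x24→b2/s0 L1-HIT; vc=[8,6,4]
#13 0x4e→b4/s0 VC-HIT; vc=[8,6,2]
#14 0x2d→b2/s0 VC-HIT; vc=[8,6,4]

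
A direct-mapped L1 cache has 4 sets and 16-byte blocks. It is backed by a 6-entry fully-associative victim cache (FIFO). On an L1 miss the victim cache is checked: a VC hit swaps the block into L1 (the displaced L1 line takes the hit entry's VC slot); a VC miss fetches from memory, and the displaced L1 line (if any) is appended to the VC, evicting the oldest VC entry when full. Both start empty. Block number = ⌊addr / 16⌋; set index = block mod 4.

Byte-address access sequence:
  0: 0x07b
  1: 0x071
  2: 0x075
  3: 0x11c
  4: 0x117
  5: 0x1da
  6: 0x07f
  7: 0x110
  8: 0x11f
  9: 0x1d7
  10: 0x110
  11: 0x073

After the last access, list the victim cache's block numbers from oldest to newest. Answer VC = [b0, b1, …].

0: 0x7b (blk 7, set 3) → MISS  vc=[]
1: 0x71 (blk 7, set 3) → L1-HIT  vc=[]
2: 0x75 (blk 7, set 3) → L1-HIT  vc=[]
3: 0x11c (blk 17, set 1) → MISS  vc=[]
4: 0x117 (blk 17, set 1) → L1-HIT  vc=[]
5: 0x1da (blk 29, set 1) → MISS  vc=[17]
6: 0x7f (blk 7, set 3) → L1-HIT  vc=[17]
7: 0x110 (blk 17, set 1) → VC-HIT  vc=[29]
8: 0x11f (blk 17, set 1) → L1-HIT  vc=[29]
9: 0x1d7 (blk 29, set 1) → VC-HIT  vc=[17]
10: 0x110 (blk 17, set 1) → VC-HIT  vc=[29]
11: 0x73 (blk 7, set 3) → L1-HIT  vc=[29]

VC = [29]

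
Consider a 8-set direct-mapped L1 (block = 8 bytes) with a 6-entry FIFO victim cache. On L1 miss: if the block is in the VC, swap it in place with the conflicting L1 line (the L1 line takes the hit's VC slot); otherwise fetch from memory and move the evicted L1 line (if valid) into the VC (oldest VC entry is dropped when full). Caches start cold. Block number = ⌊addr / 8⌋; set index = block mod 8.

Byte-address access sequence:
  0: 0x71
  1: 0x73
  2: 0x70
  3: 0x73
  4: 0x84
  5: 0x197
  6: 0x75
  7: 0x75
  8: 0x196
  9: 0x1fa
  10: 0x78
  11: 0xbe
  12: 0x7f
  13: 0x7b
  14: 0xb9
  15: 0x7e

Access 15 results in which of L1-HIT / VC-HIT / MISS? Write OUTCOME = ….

OUTCOME = VC-HIT

  [0] addr=0x71 blk=14 s=6: MISS | VC []
  [1] addr=0x73 blk=14 s=6: L1-HIT | VC []
  [2] addr=0x70 blk=14 s=6: L1-HIT | VC []
  [3] addr=0x73 blk=14 s=6: L1-HIT | VC []
  [4] addr=0x84 blk=16 s=0: MISS | VC []
  [5] addr=0x197 blk=50 s=2: MISS | VC []
  [6] addr=0x75 blk=14 s=6: L1-HIT | VC []
  [7] addr=0x75 blk=14 s=6: L1-HIT | VC []
  [8] addr=0x196 blk=50 s=2: L1-HIT | VC []
  [9] addr=0x1fa blk=63 s=7: MISS | VC []
  [10] addr=0x78 blk=15 s=7: MISS | VC [63]
  [11] addr=0xbe blk=23 s=7: MISS | VC [63, 15]
  [12] addr=0x7f blk=15 s=7: VC-HIT | VC [63, 23]
  [13] addr=0x7b blk=15 s=7: L1-HIT | VC [63, 23]
  [14] addr=0xb9 blk=23 s=7: VC-HIT | VC [63, 15]
  [15] addr=0x7e blk=15 s=7: VC-HIT | VC [63, 23]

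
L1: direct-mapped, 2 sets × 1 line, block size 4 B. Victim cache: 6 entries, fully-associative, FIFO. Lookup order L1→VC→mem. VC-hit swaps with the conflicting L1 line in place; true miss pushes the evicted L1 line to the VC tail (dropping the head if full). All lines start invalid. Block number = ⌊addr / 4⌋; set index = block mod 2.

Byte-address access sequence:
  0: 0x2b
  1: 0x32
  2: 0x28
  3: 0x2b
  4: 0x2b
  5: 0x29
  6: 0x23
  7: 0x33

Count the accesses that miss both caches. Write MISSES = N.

0: 0x2b (blk 10, set 0) → MISS  vc=[]
1: 0x32 (blk 12, set 0) → MISS  vc=[10]
2: 0x28 (blk 10, set 0) → VC-HIT  vc=[12]
3: 0x2b (blk 10, set 0) → L1-HIT  vc=[12]
4: 0x2b (blk 10, set 0) → L1-HIT  vc=[12]
5: 0x29 (blk 10, set 0) → L1-HIT  vc=[12]
6: 0x23 (blk 8, set 0) → MISS  vc=[12, 10]
7: 0x33 (blk 12, set 0) → VC-HIT  vc=[8, 10]

MISSES = 3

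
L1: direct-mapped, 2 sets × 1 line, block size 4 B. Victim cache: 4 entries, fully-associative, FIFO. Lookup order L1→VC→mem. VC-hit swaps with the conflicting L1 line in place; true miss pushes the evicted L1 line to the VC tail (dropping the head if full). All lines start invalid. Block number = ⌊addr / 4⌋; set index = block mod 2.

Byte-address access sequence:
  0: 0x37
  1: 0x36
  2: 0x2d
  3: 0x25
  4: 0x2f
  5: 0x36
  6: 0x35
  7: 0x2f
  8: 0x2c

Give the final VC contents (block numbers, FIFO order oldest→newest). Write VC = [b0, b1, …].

  [0] addr=0x37 blk=13 s=1: MISS | VC []
  [1] addr=0x36 blk=13 s=1: L1-HIT | VC []
  [2] addr=0x2d blk=11 s=1: MISS | VC [13]
  [3] addr=0x25 blk=9 s=1: MISS | VC [13, 11]
  [4] addr=0x2f blk=11 s=1: VC-HIT | VC [13, 9]
  [5] addr=0x36 blk=13 s=1: VC-HIT | VC [11, 9]
  [6] addr=0x35 blk=13 s=1: L1-HIT | VC [11, 9]
  [7] addr=0x2f blk=11 s=1: VC-HIT | VC [13, 9]
  [8] addr=0x2c blk=11 s=1: L1-HIT | VC [13, 9]

VC = [13, 9]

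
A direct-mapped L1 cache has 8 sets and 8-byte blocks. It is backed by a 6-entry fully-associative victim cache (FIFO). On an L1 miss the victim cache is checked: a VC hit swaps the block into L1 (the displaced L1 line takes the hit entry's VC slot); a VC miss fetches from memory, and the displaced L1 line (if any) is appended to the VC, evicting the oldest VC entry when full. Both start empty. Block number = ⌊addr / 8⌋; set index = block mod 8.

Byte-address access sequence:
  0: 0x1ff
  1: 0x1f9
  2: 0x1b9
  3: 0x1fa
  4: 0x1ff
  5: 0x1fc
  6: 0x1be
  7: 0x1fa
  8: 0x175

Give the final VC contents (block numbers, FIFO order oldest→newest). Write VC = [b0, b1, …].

0: 0x1ff (blk 63, set 7) → MISS  vc=[]
1: 0x1f9 (blk 63, set 7) → L1-HIT  vc=[]
2: 0x1b9 (blk 55, set 7) → MISS  vc=[63]
3: 0x1fa (blk 63, set 7) → VC-HIT  vc=[55]
4: 0x1ff (blk 63, set 7) → L1-HIT  vc=[55]
5: 0x1fc (blk 63, set 7) → L1-HIT  vc=[55]
6: 0x1be (blk 55, set 7) → VC-HIT  vc=[63]
7: 0x1fa (blk 63, set 7) → VC-HIT  vc=[55]
8: 0x175 (blk 46, set 6) → MISS  vc=[55]

VC = [55]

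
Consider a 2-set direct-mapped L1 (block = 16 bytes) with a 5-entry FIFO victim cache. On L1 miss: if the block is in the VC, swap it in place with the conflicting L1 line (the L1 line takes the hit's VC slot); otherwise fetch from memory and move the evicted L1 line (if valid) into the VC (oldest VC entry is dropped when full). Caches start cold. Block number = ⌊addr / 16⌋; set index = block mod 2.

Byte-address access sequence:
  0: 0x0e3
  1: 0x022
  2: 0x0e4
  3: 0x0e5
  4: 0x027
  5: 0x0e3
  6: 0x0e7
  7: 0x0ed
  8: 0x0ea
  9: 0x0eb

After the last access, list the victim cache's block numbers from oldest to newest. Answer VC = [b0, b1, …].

  [0] addr=0xe3 blk=14 s=0: MISS | VC []
  [1] addr=0x22 blk=2 s=0: MISS | VC [14]
  [2] addr=0xe4 blk=14 s=0: VC-HIT | VC [2]
  [3] addr=0xe5 blk=14 s=0: L1-HIT | VC [2]
  [4] addr=0x27 blk=2 s=0: VC-HIT | VC [14]
  [5] addr=0xe3 blk=14 s=0: VC-HIT | VC [2]
  [6] addr=0xe7 blk=14 s=0: L1-HIT | VC [2]
  [7] addr=0xed blk=14 s=0: L1-HIT | VC [2]
  [8] addr=0xea blk=14 s=0: L1-HIT | VC [2]
  [9] addr=0xeb blk=14 s=0: L1-HIT | VC [2]

VC = [2]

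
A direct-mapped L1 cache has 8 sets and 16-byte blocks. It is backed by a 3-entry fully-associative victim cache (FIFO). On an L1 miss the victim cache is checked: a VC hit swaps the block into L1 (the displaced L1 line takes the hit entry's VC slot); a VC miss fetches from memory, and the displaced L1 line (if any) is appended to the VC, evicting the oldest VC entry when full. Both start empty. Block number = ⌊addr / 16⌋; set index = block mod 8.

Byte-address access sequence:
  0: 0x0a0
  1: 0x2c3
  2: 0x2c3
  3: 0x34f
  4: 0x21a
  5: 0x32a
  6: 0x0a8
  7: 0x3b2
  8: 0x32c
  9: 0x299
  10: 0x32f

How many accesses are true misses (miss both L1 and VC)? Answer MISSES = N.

0: 0xa0 (blk 10, set 2) → MISS  vc=[]
1: 0x2c3 (blk 44, set 4) → MISS  vc=[]
2: 0x2c3 (blk 44, set 4) → L1-HIT  vc=[]
3: 0x34f (blk 52, set 4) → MISS  vc=[44]
4: 0x21a (blk 33, set 1) → MISS  vc=[44]
5: 0x32a (blk 50, set 2) → MISS  vc=[44, 10]
6: 0xa8 (blk 10, set 2) → VC-HIT  vc=[44, 50]
7: 0x3b2 (blk 59, set 3) → MISS  vc=[44, 50]
8: 0x32c (blk 50, set 2) → VC-HIT  vc=[44, 10]
9: 0x299 (blk 41, set 1) → MISS  vc=[44, 10, 33]
10: 0x32f (blk 50, set 2) → L1-HIT  vc=[44, 10, 33]

MISSES = 7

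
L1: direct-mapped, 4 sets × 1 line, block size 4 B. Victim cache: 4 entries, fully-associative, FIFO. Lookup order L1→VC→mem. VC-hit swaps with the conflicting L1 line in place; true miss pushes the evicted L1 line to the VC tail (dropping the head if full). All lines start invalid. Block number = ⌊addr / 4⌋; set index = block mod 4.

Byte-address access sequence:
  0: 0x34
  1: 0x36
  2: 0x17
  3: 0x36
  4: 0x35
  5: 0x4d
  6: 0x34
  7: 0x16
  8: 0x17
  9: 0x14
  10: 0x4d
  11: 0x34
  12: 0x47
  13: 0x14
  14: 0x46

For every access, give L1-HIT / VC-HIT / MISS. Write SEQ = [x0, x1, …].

#0 0x34→b13/s1 MISS; vc=[]
#1 0x36→b13/s1 L1-HIT; vc=[]
#2 0x17→b5/s1 MISS; vc=[13]
#3 0x36→b13/s1 VC-HIT; vc=[5]
#4 0x35→b13/s1 L1-HIT; vc=[5]
#5 0x4d→b19/s3 MISS; vc=[5]
#6 0x34→b13/s1 L1-HIT; vc=[5]
#7 0x16→b5/s1 VC-HIT; vc=[13]
#8 0x17→b5/s1 L1-HIT; vc=[13]
#9 0x14→b5/s1 L1-HIT; vc=[13]
#10 0x4d→b19/s3 L1-HIT; vc=[13]
#11 0x34→b13/s1 VC-HIT; vc=[5]
#12 0x47→b17/s1 MISS; vc=[5,13]
#13 0x14→b5/s1 VC-HIT; vc=[17,13]
#14 0x46→b17/s1 VC-HIT; vc=[5,13]

SEQ = [MISS, L1-HIT, MISS, VC-HIT, L1-HIT, MISS, L1-HIT, VC-HIT, L1-HIT, L1-HIT, L1-HIT, VC-HIT, MISS, VC-HIT, VC-HIT]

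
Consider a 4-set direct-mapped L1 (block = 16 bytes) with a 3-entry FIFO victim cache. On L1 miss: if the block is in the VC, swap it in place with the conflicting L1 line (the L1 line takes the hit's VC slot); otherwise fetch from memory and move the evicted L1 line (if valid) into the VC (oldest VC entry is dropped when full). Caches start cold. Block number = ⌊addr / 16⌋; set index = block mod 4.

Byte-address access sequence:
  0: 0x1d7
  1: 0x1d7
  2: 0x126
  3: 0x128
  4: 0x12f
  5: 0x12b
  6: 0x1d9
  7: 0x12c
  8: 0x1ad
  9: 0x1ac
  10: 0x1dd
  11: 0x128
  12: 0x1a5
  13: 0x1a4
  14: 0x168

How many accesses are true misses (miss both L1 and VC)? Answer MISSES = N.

0: 0x1d7 (blk 29, set 1) → MISS  vc=[]
1: 0x1d7 (blk 29, set 1) → L1-HIT  vc=[]
2: 0x126 (blk 18, set 2) → MISS  vc=[]
3: 0x128 (blk 18, set 2) → L1-HIT  vc=[]
4: 0x12f (blk 18, set 2) → L1-HIT  vc=[]
5: 0x12b (blk 18, set 2) → L1-HIT  vc=[]
6: 0x1d9 (blk 29, set 1) → L1-HIT  vc=[]
7: 0x12c (blk 18, set 2) → L1-HIT  vc=[]
8: 0x1ad (blk 26, set 2) → MISS  vc=[18]
9: 0x1ac (blk 26, set 2) → L1-HIT  vc=[18]
10: 0x1dd (blk 29, set 1) → L1-HIT  vc=[18]
11: 0x128 (blk 18, set 2) → VC-HIT  vc=[26]
12: 0x1a5 (blk 26, set 2) → VC-HIT  vc=[18]
13: 0x1a4 (blk 26, set 2) → L1-HIT  vc=[18]
14: 0x168 (blk 22, set 2) → MISS  vc=[18, 26]

MISSES = 4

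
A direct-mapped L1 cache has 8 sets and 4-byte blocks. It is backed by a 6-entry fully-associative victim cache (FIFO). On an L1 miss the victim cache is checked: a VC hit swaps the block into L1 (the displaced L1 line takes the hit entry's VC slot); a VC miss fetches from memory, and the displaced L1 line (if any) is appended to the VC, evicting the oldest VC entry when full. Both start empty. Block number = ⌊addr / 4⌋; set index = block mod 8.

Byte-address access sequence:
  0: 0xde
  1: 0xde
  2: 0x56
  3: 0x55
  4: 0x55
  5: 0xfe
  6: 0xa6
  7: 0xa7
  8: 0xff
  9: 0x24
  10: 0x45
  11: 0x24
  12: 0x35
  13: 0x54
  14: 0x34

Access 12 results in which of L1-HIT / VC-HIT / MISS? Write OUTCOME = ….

  [0] addr=0xde blk=55 s=7: MISS | VC []
  [1] addr=0xde blk=55 s=7: L1-HIT | VC []
  [2] addr=0x56 blk=21 s=5: MISS | VC []
  [3] addr=0x55 blk=21 s=5: L1-HIT | VC []
  [4] addr=0x55 blk=21 s=5: L1-HIT | VC []
  [5] addr=0xfe blk=63 s=7: MISS | VC [55]
  [6] addr=0xa6 blk=41 s=1: MISS | VC [55]
  [7] addr=0xa7 blk=41 s=1: L1-HIT | VC [55]
  [8] addr=0xff blk=63 s=7: L1-HIT | VC [55]
  [9] addr=0x24 blk=9 s=1: MISS | VC [55, 41]
  [10] addr=0x45 blk=17 s=1: MISS | VC [55, 41, 9]
  [11] addr=0x24 blk=9 s=1: VC-HIT | VC [55, 41, 17]
  [12] addr=0x35 blk=13 s=5: MISS | VC [55, 41, 17, 21]
  [13] addr=0x54 blk=21 s=5: VC-HIT | VC [55, 41, 17, 13]
  [14] addr=0x34 blk=13 s=5: VC-HIT | VC [55, 41, 17, 21]

OUTCOME = MISS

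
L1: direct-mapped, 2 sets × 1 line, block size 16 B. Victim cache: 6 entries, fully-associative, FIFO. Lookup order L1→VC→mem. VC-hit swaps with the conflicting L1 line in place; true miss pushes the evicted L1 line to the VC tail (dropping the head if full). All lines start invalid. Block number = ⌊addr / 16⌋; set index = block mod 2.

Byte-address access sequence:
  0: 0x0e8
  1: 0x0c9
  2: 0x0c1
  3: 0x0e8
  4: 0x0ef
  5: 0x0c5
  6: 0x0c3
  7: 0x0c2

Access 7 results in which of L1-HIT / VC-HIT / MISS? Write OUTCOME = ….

OUTCOME = L1-HIT

0: 0xe8 (blk 14, set 0) → MISS  vc=[]
1: 0xc9 (blk 12, set 0) → MISS  vc=[14]
2: 0xc1 (blk 12, set 0) → L1-HIT  vc=[14]
3: 0xe8 (blk 14, set 0) → VC-HIT  vc=[12]
4: 0xef (blk 14, set 0) → L1-HIT  vc=[12]
5: 0xc5 (blk 12, set 0) → VC-HIT  vc=[14]
6: 0xc3 (blk 12, set 0) → L1-HIT  vc=[14]
7: 0xc2 (blk 12, set 0) → L1-HIT  vc=[14]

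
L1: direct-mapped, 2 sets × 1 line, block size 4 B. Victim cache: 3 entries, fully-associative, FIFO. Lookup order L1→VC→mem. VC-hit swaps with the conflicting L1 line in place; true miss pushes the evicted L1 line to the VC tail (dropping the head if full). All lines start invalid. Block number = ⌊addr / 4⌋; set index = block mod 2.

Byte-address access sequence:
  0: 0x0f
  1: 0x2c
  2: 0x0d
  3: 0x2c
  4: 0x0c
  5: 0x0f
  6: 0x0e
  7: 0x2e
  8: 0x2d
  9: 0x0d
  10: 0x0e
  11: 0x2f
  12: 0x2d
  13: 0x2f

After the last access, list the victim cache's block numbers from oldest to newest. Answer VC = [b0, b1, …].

VC = [3]

  [0] addr=0xf blk=3 s=1: MISS | VC []
  [1] addr=0x2c blk=11 s=1: MISS | VC [3]
  [2] addr=0xd blk=3 s=1: VC-HIT | VC [11]
  [3] addr=0x2c blk=11 s=1: VC-HIT | VC [3]
  [4] addr=0xc blk=3 s=1: VC-HIT | VC [11]
  [5] addr=0xf blk=3 s=1: L1-HIT | VC [11]
  [6] addr=0xe blk=3 s=1: L1-HIT | VC [11]
  [7] addr=0x2e blk=11 s=1: VC-HIT | VC [3]
  [8] addr=0x2d blk=11 s=1: L1-HIT | VC [3]
  [9] addr=0xd blk=3 s=1: VC-HIT | VC [11]
  [10] addr=0xe blk=3 s=1: L1-HIT | VC [11]
  [11] addr=0x2f blk=11 s=1: VC-HIT | VC [3]
  [12] addr=0x2d blk=11 s=1: L1-HIT | VC [3]
  [13] addr=0x2f blk=11 s=1: L1-HIT | VC [3]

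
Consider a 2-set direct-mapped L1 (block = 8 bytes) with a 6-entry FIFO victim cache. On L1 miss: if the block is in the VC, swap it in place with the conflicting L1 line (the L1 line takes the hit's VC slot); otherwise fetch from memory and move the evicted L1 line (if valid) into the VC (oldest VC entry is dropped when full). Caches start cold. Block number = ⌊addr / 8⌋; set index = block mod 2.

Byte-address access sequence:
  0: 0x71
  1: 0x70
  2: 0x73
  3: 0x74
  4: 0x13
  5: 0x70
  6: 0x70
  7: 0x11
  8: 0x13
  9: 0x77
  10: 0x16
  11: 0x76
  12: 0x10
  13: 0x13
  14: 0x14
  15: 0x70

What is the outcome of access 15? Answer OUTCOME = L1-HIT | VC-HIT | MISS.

OUTCOME = VC-HIT

0: 0x71 (blk 14, set 0) → MISS  vc=[]
1: 0x70 (blk 14, set 0) → L1-HIT  vc=[]
2: 0x73 (blk 14, set 0) → L1-HIT  vc=[]
3: 0x74 (blk 14, set 0) → L1-HIT  vc=[]
4: 0x13 (blk 2, set 0) → MISS  vc=[14]
5: 0x70 (blk 14, set 0) → VC-HIT  vc=[2]
6: 0x70 (blk 14, set 0) → L1-HIT  vc=[2]
7: 0x11 (blk 2, set 0) → VC-HIT  vc=[14]
8: 0x13 (blk 2, set 0) → L1-HIT  vc=[14]
9: 0x77 (blk 14, set 0) → VC-HIT  vc=[2]
10: 0x16 (blk 2, set 0) → VC-HIT  vc=[14]
11: 0x76 (blk 14, set 0) → VC-HIT  vc=[2]
12: 0x10 (blk 2, set 0) → VC-HIT  vc=[14]
13: 0x13 (blk 2, set 0) → L1-HIT  vc=[14]
14: 0x14 (blk 2, set 0) → L1-HIT  vc=[14]
15: 0x70 (blk 14, set 0) → VC-HIT  vc=[2]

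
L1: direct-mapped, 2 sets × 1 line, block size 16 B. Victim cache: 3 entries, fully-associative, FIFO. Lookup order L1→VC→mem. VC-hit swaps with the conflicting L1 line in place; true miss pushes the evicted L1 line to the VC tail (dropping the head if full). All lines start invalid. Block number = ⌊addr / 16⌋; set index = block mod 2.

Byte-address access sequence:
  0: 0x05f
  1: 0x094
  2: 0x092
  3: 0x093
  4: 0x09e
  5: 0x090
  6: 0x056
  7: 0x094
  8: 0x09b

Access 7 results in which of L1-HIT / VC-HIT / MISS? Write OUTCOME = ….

OUTCOME = VC-HIT

0: 0x5f (blk 5, set 1) → MISS  vc=[]
1: 0x94 (blk 9, set 1) → MISS  vc=[5]
2: 0x92 (blk 9, set 1) → L1-HIT  vc=[5]
3: 0x93 (blk 9, set 1) → L1-HIT  vc=[5]
4: 0x9e (blk 9, set 1) → L1-HIT  vc=[5]
5: 0x90 (blk 9, set 1) → L1-HIT  vc=[5]
6: 0x56 (blk 5, set 1) → VC-HIT  vc=[9]
7: 0x94 (blk 9, set 1) → VC-HIT  vc=[5]
8: 0x9b (blk 9, set 1) → L1-HIT  vc=[5]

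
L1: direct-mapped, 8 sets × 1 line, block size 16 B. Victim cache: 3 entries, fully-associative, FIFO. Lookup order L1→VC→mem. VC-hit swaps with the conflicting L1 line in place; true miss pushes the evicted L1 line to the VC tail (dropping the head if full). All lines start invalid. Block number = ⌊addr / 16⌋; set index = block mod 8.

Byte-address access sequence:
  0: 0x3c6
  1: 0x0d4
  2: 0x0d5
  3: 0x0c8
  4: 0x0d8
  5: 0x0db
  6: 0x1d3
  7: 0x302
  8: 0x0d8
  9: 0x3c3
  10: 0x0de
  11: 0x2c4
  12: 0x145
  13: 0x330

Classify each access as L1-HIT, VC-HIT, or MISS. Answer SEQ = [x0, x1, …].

SEQ = [MISS, MISS, L1-HIT, MISS, L1-HIT, L1-HIT, MISS, MISS, VC-HIT, VC-HIT, L1-HIT, MISS, MISS, MISS]

0: 0x3c6 (blk 60, set 4) → MISS  vc=[]
1: 0xd4 (blk 13, set 5) → MISS  vc=[]
2: 0xd5 (blk 13, set 5) → L1-HIT  vc=[]
3: 0xc8 (blk 12, set 4) → MISS  vc=[60]
4: 0xd8 (blk 13, set 5) → L1-HIT  vc=[60]
5: 0xdb (blk 13, set 5) → L1-HIT  vc=[60]
6: 0x1d3 (blk 29, set 5) → MISS  vc=[60, 13]
7: 0x302 (blk 48, set 0) → MISS  vc=[60, 13]
8: 0xd8 (blk 13, set 5) → VC-HIT  vc=[60, 29]
9: 0x3c3 (blk 60, set 4) → VC-HIT  vc=[12, 29]
10: 0xde (blk 13, set 5) → L1-HIT  vc=[12, 29]
11: 0x2c4 (blk 44, set 4) → MISS  vc=[12, 29, 60]
12: 0x145 (blk 20, set 4) → MISS  vc=[29, 60, 44]
13: 0x330 (blk 51, set 3) → MISS  vc=[29, 60, 44]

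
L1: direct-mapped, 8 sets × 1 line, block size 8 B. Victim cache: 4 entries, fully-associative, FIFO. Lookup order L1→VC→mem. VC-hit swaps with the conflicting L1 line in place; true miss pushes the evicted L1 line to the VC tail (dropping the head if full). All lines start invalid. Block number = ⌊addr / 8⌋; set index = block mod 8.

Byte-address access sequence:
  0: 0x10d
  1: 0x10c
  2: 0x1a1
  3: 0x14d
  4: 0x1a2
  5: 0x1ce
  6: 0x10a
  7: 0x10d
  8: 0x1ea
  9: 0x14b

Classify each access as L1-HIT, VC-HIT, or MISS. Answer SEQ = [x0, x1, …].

#0 0x10d→b33/s1 MISS; vc=[]
#1 0x10c→b33/s1 L1-HIT; vc=[]
#2 0x1a1→b52/s4 MISS; vc=[]
#3 0x14d→b41/s1 MISS; vc=[33]
#4 0x1a2→b52/s4 L1-HIT; vc=[33]
#5 0x1ce→b57/s1 MISS; vc=[33,41]
#6 0x10a→b33/s1 VC-HIT; vc=[57,41]
#7 0x10d→b33/s1 L1-HIT; vc=[57,41]
#8 0x1ea→b61/s5 MISS; vc=[57,41]
#9 0x14b→b41/s1 VC-HIT; vc=[57,33]

SEQ = [MISS, L1-HIT, MISS, MISS, L1-HIT, MISS, VC-HIT, L1-HIT, MISS, VC-HIT]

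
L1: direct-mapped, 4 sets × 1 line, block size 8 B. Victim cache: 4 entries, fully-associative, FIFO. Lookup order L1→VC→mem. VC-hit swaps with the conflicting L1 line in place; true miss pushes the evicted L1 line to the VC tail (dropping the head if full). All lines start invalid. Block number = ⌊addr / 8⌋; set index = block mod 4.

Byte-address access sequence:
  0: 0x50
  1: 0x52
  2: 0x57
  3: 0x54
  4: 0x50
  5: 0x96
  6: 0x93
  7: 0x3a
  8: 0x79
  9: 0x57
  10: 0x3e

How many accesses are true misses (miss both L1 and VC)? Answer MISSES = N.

MISSES = 4

  [0] addr=0x50 blk=10 s=2: MISS | VC []
  [1] addr=0x52 blk=10 s=2: L1-HIT | VC []
  [2] addr=0x57 blk=10 s=2: L1-HIT | VC []
  [3] addr=0x54 blk=10 s=2: L1-HIT | VC []
  [4] addr=0x50 blk=10 s=2: L1-HIT | VC []
  [5] addr=0x96 blk=18 s=2: MISS | VC [10]
  [6] addr=0x93 blk=18 s=2: L1-HIT | VC [10]
  [7] addr=0x3a blk=7 s=3: MISS | VC [10]
  [8] addr=0x79 blk=15 s=3: MISS | VC [10, 7]
  [9] addr=0x57 blk=10 s=2: VC-HIT | VC [18, 7]
  [10] addr=0x3e blk=7 s=3: VC-HIT | VC [18, 15]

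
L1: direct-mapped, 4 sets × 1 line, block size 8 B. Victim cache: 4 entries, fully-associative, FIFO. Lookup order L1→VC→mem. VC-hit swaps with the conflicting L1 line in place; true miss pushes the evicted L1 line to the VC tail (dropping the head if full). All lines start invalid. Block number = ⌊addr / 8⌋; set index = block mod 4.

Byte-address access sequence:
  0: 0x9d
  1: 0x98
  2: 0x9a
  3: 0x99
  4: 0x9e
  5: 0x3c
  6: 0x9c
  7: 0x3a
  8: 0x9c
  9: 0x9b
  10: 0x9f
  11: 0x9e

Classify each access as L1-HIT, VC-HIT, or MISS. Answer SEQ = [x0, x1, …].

  [0] addr=0x9d blk=19 s=3: MISS | VC []
  [1] addr=0x98 blk=19 s=3: L1-HIT | VC []
  [2] addr=0x9a blk=19 s=3: L1-HIT | VC []
  [3] addr=0x99 blk=19 s=3: L1-HIT | VC []
  [4] addr=0x9e blk=19 s=3: L1-HIT | VC []
  [5] addr=0x3c blk=7 s=3: MISS | VC [19]
  [6] addr=0x9c blk=19 s=3: VC-HIT | VC [7]
  [7] addr=0x3a blk=7 s=3: VC-HIT | VC [19]
  [8] addr=0x9c blk=19 s=3: VC-HIT | VC [7]
  [9] addr=0x9b blk=19 s=3: L1-HIT | VC [7]
  [10] addr=0x9f blk=19 s=3: L1-HIT | VC [7]
  [11] addr=0x9e blk=19 s=3: L1-HIT | VC [7]

SEQ = [MISS, L1-HIT, L1-HIT, L1-HIT, L1-HIT, MISS, VC-HIT, VC-HIT, VC-HIT, L1-HIT, L1-HIT, L1-HIT]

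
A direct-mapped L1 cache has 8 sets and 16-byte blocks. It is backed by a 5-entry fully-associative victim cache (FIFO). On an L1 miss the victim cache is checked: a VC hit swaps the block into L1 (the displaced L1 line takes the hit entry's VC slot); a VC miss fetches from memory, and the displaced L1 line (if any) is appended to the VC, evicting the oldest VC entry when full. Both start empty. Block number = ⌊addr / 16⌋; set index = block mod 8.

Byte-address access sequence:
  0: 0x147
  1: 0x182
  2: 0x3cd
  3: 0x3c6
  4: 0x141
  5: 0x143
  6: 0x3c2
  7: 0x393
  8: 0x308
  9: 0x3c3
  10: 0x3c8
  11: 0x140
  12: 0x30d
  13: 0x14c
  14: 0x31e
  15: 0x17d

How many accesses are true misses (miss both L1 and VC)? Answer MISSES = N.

  [0] addr=0x147 blk=20 s=4: MISS | VC []
  [1] addr=0x182 blk=24 s=0: MISS | VC []
  [2] addr=0x3cd blk=60 s=4: MISS | VC [20]
  [3] addr=0x3c6 blk=60 s=4: L1-HIT | VC [20]
  [4] addr=0x141 blk=20 s=4: VC-HIT | VC [60]
  [5] addr=0x143 blk=20 s=4: L1-HIT | VC [60]
  [6] addr=0x3c2 blk=60 s=4: VC-HIT | VC [20]
  [7] addr=0x393 blk=57 s=1: MISS | VC [20]
  [8] addr=0x308 blk=48 s=0: MISS | VC [20, 24]
  [9] addr=0x3c3 blk=60 s=4: L1-HIT | VC [20, 24]
  [10] addr=0x3c8 blk=60 s=4: L1-HIT | VC [20, 24]
  [11] addr=0x140 blk=20 s=4: VC-HIT | VC [60, 24]
  [12] addr=0x30d blk=48 s=0: L1-HIT | VC [60, 24]
  [13] addr=0x14c blk=20 s=4: L1-HIT | VC [60, 24]
  [14] addr=0x31e blk=49 s=1: MISS | VC [60, 24, 57]
  [15] addr=0x17d blk=23 s=7: MISS | VC [60, 24, 57]

MISSES = 7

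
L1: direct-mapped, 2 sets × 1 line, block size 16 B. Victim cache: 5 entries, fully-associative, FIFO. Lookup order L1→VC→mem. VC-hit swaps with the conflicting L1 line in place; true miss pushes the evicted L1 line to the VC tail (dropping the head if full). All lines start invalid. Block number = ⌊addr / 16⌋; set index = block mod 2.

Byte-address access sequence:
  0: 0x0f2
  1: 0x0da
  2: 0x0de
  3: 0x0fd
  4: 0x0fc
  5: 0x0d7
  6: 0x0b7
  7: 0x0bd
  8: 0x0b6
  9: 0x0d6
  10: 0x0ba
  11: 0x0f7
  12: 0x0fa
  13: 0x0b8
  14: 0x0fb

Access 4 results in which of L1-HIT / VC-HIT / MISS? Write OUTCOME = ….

OUTCOME = L1-HIT

#0 0xf2→b15/s1 MISS; vc=[]
#1 0xda→b13/s1 MISS; vc=[15]
#2 0xde→b13/s1 L1-HIT; vc=[15]
#3 0xfd→b15/s1 VC-HIT; vc=[13]
#4 0xfc→b15/s1 L1-HIT; vc=[13]
#5 0xd7→b13/s1 VC-HIT; vc=[15]
#6 0xb7→b11/s1 MISS; vc=[15,13]
#7 0xbd→b11/s1 L1-HIT; vc=[15,13]
#8 0xb6→b11/s1 L1-HIT; vc=[15,13]
#9 0xd6→b13/s1 VC-HIT; vc=[15,11]
#10 0xba→b11/s1 VC-HIT; vc=[15,13]
#11 0xf7→b15/s1 VC-HIT; vc=[11,13]
#12 0xfa→b15/s1 L1-HIT; vc=[11,13]
#13 0xb8→b11/s1 VC-HIT; vc=[15,13]
#14 0xfb→b15/s1 VC-HIT; vc=[11,13]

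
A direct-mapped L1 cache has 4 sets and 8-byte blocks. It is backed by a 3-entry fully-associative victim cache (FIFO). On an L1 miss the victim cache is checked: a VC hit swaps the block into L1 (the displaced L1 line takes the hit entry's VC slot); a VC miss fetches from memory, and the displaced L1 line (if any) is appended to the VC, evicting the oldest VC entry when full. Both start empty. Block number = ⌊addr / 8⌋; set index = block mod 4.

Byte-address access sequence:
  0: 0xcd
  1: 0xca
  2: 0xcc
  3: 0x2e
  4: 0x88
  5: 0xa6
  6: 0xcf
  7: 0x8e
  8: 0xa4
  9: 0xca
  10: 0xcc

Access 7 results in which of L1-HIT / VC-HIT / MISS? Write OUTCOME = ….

#0 0xcd→b25/s1 MISS; vc=[]
#1 0xca→b25/s1 L1-HIT; vc=[]
#2 0xcc→b25/s1 L1-HIT; vc=[]
#3 0x2e→b5/s1 MISS; vc=[25]
#4 0x88→b17/s1 MISS; vc=[25,5]
#5 0xa6→b20/s0 MISS; vc=[25,5]
#6 0xcf→b25/s1 VC-HIT; vc=[17,5]
#7 0x8e→b17/s1 VC-HIT; vc=[25,5]
#8 0xa4→b20/s0 L1-HIT; vc=[25,5]
#9 0xca→b25/s1 VC-HIT; vc=[17,5]
#10 0xcc→b25/s1 L1-HIT; vc=[17,5]

OUTCOME = VC-HIT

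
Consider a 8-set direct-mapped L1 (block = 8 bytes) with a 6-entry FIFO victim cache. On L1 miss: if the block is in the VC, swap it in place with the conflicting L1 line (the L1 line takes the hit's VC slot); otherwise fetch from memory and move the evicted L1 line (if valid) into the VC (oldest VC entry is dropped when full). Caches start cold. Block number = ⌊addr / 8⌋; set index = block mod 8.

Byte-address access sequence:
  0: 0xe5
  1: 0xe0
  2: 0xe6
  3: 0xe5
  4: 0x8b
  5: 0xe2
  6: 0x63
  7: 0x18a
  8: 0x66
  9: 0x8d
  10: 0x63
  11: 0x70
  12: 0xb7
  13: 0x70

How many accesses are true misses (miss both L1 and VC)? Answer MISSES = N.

MISSES = 6

0: 0xe5 (blk 28, set 4) → MISS  vc=[]
1: 0xe0 (blk 28, set 4) → L1-HIT  vc=[]
2: 0xe6 (blk 28, set 4) → L1-HIT  vc=[]
3: 0xe5 (blk 28, set 4) → L1-HIT  vc=[]
4: 0x8b (blk 17, set 1) → MISS  vc=[]
5: 0xe2 (blk 28, set 4) → L1-HIT  vc=[]
6: 0x63 (blk 12, set 4) → MISS  vc=[28]
7: 0x18a (blk 49, set 1) → MISS  vc=[28, 17]
8: 0x66 (blk 12, set 4) → L1-HIT  vc=[28, 17]
9: 0x8d (blk 17, set 1) → VC-HIT  vc=[28, 49]
10: 0x63 (blk 12, set 4) → L1-HIT  vc=[28, 49]
11: 0x70 (blk 14, set 6) → MISS  vc=[28, 49]
12: 0xb7 (blk 22, set 6) → MISS  vc=[28, 49, 14]
13: 0x70 (blk 14, set 6) → VC-HIT  vc=[28, 49, 22]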